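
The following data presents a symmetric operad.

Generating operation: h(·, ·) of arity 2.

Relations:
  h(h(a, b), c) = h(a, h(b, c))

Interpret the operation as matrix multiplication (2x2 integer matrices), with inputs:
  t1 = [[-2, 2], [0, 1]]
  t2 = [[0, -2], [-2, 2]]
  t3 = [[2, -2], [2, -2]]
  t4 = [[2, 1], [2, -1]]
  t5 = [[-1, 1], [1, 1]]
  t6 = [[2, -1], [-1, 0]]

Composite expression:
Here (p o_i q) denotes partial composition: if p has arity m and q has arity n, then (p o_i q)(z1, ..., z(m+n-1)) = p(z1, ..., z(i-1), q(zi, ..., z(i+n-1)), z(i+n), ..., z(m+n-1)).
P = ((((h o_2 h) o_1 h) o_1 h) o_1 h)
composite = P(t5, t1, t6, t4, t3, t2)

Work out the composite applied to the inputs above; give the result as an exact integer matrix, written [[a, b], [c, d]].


[[52, -104], [-76, 152]]

h(t5, t1) = [[2, -1], [-2, 3]]
h(h(t5, t1), t6) = [[5, -2], [-7, 2]]
h(h(h(t5, t1), t6), t4) = [[6, 7], [-10, -9]]
h(t3, t2) = [[4, -8], [4, -8]]
h(h(h(h(t5, t1), t6), t4), h(t3, t2)) = [[52, -104], [-76, 152]]


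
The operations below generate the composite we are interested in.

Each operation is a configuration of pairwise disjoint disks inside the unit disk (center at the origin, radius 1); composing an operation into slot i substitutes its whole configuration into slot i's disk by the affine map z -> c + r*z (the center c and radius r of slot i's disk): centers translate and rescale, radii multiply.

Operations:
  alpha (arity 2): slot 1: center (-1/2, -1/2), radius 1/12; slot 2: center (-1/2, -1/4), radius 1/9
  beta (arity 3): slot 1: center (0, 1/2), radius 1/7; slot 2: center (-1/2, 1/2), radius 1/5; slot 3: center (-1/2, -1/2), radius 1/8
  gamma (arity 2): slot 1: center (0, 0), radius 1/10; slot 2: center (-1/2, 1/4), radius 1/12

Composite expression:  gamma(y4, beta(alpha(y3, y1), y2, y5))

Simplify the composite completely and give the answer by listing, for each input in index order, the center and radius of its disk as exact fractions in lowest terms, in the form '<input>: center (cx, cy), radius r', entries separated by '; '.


y1: center (-85/168, 97/336), radius 1/756; y2: center (-13/24, 7/24), radius 1/60; y3: center (-85/168, 2/7), radius 1/1008; y4: center (0, 0), radius 1/10; y5: center (-13/24, 5/24), radius 1/96


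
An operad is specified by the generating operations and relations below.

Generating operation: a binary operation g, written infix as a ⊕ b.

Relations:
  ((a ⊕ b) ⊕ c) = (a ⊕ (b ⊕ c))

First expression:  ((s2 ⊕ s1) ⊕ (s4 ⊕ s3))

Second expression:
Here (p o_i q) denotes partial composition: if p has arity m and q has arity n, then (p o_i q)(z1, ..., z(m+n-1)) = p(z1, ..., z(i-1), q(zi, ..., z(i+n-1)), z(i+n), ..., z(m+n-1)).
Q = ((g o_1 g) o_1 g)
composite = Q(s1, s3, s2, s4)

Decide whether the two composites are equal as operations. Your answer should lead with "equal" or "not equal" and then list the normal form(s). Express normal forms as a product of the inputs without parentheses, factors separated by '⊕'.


Normal form of the first expression: s2 ⊕ s1 ⊕ s4 ⊕ s3
Normal form of the second expression: s1 ⊕ s3 ⊕ s2 ⊕ s4
Different reductions; not equal.

not equal; first: s2 ⊕ s1 ⊕ s4 ⊕ s3; second: s1 ⊕ s3 ⊕ s2 ⊕ s4


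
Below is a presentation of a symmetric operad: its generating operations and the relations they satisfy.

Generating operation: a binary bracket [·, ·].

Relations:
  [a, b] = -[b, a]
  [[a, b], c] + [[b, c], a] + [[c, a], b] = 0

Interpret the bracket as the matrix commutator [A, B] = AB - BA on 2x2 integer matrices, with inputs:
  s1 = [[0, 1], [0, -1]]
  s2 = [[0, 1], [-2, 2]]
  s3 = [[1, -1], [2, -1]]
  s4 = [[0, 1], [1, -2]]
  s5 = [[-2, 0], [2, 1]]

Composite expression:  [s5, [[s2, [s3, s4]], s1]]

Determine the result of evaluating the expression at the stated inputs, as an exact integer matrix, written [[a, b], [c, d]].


[[-44, -66], [-16, 44]]

[s3, s4] = [[-3, 4], [2, 3]]
[s2, [s3, s4]] = [[10, -2], [16, -10]]
[[s2, [s3, s4]], s1] = [[-16, 22], [16, 16]]
[s5, [[s2, [s3, s4]], s1]] = [[-44, -66], [-16, 44]]


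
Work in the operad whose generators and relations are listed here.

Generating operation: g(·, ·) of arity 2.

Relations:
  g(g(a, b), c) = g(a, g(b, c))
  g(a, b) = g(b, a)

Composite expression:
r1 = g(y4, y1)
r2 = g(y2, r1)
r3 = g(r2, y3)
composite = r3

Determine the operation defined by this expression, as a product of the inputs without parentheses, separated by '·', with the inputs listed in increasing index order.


y1 · y2 · y3 · y4


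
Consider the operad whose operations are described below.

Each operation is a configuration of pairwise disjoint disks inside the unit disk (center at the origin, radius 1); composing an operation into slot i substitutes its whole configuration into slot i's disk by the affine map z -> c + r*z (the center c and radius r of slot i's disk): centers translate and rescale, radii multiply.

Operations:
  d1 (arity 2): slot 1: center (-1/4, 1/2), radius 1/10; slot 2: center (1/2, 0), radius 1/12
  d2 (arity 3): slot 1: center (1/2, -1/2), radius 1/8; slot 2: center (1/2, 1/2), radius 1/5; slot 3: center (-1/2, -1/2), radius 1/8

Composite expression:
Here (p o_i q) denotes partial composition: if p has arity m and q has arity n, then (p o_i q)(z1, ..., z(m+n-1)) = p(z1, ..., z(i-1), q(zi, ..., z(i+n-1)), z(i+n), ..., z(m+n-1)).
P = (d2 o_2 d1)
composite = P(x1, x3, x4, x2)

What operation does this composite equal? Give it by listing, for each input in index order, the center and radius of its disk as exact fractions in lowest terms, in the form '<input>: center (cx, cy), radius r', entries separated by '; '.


Follow each x-input down from d2: c' goes to c + r*c', radius to r*r'.
x1 passes through 1 substitution, ending at center (1/2, -1/2), radius 1/8
x3 passes through 2 substitutions, ending at center (9/20, 3/5), radius 1/50
x4 passes through 2 substitutions, ending at center (3/5, 1/2), radius 1/60
x2 passes through 1 substitution, ending at center (-1/2, -1/2), radius 1/8

x1: center (1/2, -1/2), radius 1/8; x2: center (-1/2, -1/2), radius 1/8; x3: center (9/20, 3/5), radius 1/50; x4: center (3/5, 1/2), radius 1/60


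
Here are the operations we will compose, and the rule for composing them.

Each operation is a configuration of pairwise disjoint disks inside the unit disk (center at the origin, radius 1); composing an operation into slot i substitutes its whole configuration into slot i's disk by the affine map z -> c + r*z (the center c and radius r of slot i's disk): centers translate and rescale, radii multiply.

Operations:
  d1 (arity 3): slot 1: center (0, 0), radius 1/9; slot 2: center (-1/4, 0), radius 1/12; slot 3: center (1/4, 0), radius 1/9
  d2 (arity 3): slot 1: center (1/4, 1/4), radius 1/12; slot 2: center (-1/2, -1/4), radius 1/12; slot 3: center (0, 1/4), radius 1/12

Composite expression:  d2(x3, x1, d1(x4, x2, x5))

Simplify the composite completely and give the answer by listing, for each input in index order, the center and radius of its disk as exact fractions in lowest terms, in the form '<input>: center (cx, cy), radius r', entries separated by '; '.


x1: center (-1/2, -1/4), radius 1/12; x2: center (-1/48, 1/4), radius 1/144; x3: center (1/4, 1/4), radius 1/12; x4: center (0, 1/4), radius 1/108; x5: center (1/48, 1/4), radius 1/108

Each x-disk chains the slot maps above it in d2; radii multiply.
input x3: applying the 1 nested substitution gives center (1/4, 1/4), radius 1/12
input x1: applying the 1 nested substitution gives center (-1/2, -1/4), radius 1/12
input x4: applying the 2 nested substitutions gives center (0, 1/4), radius 1/108
input x2: applying the 2 nested substitutions gives center (-1/48, 1/4), radius 1/144
input x5: applying the 2 nested substitutions gives center (1/48, 1/4), radius 1/108


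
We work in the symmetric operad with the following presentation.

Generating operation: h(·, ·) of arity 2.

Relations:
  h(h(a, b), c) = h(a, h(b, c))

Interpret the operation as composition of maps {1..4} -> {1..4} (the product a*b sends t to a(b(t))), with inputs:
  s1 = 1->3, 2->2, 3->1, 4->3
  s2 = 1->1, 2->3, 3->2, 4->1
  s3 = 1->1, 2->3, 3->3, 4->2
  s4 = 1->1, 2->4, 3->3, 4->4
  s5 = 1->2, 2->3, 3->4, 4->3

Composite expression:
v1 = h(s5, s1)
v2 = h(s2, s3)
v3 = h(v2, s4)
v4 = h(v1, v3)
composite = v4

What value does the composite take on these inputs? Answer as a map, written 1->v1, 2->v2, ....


h(s5, s1) = 1->4, 2->3, 3->2, 4->4
h(s2, s3) = 1->1, 2->2, 3->2, 4->3
h(h(s2, s3), s4) = 1->1, 2->3, 3->2, 4->3
h(h(s5, s1), h(h(s2, s3), s4)) = 1->4, 2->2, 3->3, 4->2

1->4, 2->2, 3->3, 4->2


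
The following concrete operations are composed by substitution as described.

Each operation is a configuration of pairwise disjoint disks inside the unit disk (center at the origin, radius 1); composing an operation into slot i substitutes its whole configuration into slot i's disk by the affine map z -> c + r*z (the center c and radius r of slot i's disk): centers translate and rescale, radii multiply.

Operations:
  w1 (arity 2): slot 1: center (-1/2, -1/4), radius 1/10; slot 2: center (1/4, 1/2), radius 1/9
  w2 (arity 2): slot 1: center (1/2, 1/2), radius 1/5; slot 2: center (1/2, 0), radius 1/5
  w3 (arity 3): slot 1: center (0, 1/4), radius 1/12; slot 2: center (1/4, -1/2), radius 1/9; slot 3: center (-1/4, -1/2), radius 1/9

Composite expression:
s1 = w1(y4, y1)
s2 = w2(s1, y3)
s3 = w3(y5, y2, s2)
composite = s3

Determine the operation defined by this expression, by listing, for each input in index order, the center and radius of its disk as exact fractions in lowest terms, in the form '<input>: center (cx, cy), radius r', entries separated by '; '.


Below w3, radii multiply path by path; the y-disk centers shift.
for y5, the 1-step affine chain lands on center (0, 1/4), radius 1/12
for y2, the 1-step affine chain lands on center (1/4, -1/2), radius 1/9
for y4, the 3-step affine chain lands on center (-37/180, -9/20), radius 1/450
for y1, the 3-step affine chain lands on center (-17/90, -13/30), radius 1/405
for y3, the 2-step affine chain lands on center (-7/36, -1/2), radius 1/45

y1: center (-17/90, -13/30), radius 1/405; y2: center (1/4, -1/2), radius 1/9; y3: center (-7/36, -1/2), radius 1/45; y4: center (-37/180, -9/20), radius 1/450; y5: center (0, 1/4), radius 1/12


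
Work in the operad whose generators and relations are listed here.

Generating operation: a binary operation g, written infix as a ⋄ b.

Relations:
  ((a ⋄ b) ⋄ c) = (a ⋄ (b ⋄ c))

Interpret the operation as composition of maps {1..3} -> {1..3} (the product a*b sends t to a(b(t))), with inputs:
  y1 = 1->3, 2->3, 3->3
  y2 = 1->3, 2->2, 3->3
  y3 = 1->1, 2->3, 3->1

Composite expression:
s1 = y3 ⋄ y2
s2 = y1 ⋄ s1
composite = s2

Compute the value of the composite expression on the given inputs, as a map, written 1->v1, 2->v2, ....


1->3, 2->3, 3->3

(y3 ⋄ y2) = 1->1, 2->3, 3->1
(y1 ⋄ (y3 ⋄ y2)) = 1->3, 2->3, 3->3


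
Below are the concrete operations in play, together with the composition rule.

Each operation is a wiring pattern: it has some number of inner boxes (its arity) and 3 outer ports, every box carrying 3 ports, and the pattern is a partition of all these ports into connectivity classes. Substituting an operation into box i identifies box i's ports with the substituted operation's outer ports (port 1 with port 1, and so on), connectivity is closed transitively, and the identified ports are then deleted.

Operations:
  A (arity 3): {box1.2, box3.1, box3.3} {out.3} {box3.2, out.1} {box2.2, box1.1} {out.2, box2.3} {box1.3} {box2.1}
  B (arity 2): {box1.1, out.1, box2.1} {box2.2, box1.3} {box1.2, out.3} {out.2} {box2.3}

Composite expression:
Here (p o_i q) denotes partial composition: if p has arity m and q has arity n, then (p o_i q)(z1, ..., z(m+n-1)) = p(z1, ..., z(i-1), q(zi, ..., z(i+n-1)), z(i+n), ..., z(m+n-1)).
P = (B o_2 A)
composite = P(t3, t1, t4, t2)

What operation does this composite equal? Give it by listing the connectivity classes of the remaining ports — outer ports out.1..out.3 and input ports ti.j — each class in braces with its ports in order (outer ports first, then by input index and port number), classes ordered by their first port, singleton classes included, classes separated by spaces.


{out.1, t2.2, t3.1} {out.2} {out.3, t3.2} {t1.1, t4.2} {t1.2, t2.1, t2.3} {t1.3} {t3.3, t4.3} {t4.1}


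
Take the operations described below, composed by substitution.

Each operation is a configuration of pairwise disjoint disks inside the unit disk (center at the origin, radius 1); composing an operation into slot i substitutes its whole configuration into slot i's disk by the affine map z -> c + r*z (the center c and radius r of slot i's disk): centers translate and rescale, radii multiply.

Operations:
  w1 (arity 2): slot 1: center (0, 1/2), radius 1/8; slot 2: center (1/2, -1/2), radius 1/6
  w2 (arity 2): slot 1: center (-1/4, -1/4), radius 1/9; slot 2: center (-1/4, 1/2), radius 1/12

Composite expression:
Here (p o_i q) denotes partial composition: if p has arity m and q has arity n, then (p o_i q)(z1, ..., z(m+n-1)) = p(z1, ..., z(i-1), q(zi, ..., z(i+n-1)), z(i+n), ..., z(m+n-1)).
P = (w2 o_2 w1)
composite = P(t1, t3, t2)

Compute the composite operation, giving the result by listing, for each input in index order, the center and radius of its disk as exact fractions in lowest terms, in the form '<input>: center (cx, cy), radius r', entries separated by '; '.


t1: center (-1/4, -1/4), radius 1/9; t2: center (-5/24, 11/24), radius 1/72; t3: center (-1/4, 13/24), radius 1/96

Only the slot chain above each t matters under w2; compose those maps.
for t1, the 1-step affine chain lands on center (-1/4, -1/4), radius 1/9
for t3, the 2-step affine chain lands on center (-1/4, 13/24), radius 1/96
for t2, the 2-step affine chain lands on center (-5/24, 11/24), radius 1/72


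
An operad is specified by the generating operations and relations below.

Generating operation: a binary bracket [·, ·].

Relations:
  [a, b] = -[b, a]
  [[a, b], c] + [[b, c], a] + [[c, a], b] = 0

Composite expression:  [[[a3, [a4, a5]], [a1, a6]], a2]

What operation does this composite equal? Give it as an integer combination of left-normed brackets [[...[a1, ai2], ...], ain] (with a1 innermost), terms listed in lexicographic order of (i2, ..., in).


-[[[[[a1, a6], a3], a4], a5], a2] + [[[[[a1, a6], a3], a5], a4], a2] + [[[[[a1, a6], a4], a5], a3], a2] - [[[[[a1, a6], a5], a4], a3], a2]

A multilinear Lie element is pinned by a1-initial words (a1 innermost).
Composite bracket: [[[a3, [a4, a5]], [a1, a6]], a2]
Each bracket splits as ab - ba, giving 32 signed words (2^5 = 32).
Keep just the words that open with a1:
  sign of a1a6a3a4a5a2 is -1, so it contributes -[[[[[a1, a6], a3], a4], a5], a2]
  sign of a1a6a3a5a4a2 is +1, so it contributes +[[[[[a1, a6], a3], a5], a4], a2]
  sign of a1a6a4a5a3a2 is +1, so it contributes +[[[[[a1, a6], a4], a5], a3], a2]
  sign of a1a6a5a4a3a2 is -1, so it contributes -[[[[[a1, a6], a5], a4], a3], a2]


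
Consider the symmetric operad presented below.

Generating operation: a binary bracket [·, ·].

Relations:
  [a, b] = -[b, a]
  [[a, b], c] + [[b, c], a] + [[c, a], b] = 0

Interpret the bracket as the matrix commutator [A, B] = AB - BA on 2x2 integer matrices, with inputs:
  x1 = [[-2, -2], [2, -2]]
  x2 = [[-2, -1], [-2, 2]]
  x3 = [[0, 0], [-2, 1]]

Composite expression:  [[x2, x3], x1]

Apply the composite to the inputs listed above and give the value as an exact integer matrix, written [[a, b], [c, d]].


[[-14, -8], [-8, 14]]

[x2, x3] = [[2, -1], [-6, -2]]
[[x2, x3], x1] = [[-14, -8], [-8, 14]]


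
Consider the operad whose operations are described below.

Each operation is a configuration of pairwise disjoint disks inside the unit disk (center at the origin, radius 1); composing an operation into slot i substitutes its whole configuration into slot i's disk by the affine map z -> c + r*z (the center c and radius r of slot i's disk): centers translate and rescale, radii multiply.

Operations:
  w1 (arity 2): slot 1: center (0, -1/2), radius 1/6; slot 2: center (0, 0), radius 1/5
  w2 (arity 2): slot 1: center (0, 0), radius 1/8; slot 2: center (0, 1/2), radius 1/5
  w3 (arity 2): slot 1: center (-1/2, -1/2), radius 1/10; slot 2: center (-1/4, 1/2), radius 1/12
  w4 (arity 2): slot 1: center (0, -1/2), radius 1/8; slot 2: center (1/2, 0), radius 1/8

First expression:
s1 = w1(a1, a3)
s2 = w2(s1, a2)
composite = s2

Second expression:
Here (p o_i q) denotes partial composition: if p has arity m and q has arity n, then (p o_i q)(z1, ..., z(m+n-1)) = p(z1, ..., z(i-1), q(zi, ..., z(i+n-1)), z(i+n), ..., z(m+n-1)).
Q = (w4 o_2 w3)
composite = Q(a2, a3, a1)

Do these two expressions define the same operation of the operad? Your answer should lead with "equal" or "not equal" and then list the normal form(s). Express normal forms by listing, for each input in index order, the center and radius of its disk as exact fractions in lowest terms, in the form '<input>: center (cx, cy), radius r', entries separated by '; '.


not equal: they reduce to a1: center (0, -1/16), radius 1/48; a2: center (0, 1/2), radius 1/5; a3: center (0, 0), radius 1/40 and a1: center (15/32, 1/16), radius 1/96; a2: center (0, -1/2), radius 1/8; a3: center (7/16, -1/16), radius 1/80

The first expression reduces to a1: center (0, -1/16), radius 1/48; a2: center (0, 1/2), radius 1/5; a3: center (0, 0), radius 1/40
The second expression reduces to a1: center (15/32, 1/16), radius 1/96; a2: center (0, -1/2), radius 1/8; a3: center (7/16, -1/16), radius 1/80
Distinct normal forms: not equal.


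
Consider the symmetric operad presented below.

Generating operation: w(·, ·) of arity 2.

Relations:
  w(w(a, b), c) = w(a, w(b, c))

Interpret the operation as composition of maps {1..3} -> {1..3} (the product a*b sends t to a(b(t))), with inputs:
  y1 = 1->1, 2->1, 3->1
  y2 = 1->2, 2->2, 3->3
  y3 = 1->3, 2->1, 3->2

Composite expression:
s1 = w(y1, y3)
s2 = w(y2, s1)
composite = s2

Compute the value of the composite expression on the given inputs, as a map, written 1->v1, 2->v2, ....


1->2, 2->2, 3->2


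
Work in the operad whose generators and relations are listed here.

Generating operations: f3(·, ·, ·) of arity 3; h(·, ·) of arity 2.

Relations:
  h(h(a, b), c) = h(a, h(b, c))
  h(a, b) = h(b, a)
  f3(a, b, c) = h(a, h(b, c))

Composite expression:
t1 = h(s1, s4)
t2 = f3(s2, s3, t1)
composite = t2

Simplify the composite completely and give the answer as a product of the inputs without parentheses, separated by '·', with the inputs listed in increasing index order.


s1 · s2 · s3 · s4

Key point: f3 commutes, so take the s-inputs in any fixed order.
h(s1, s4) spells out as s1 · s4
f3(s2, s3, h(s1, s4)) spells out as s2 · s3 · s1 · s4
rearranged into index order: s1 · s2 · s3 · s4


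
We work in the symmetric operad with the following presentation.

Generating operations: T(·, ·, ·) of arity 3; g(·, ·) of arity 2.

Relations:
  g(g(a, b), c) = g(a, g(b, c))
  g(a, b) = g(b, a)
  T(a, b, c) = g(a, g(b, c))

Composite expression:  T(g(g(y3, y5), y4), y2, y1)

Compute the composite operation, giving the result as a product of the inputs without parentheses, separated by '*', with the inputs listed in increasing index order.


y1 * y2 * y3 * y4 * y5

With T associative and commutative, the y-input set is all that matters.
g(y3, y5) unparenthesizes to y3 * y5
g(g(y3, y5), y4) unparenthesizes to y3 * y5 * y4
T(g(g(y3, y5), y4), y2, y1) unparenthesizes to y3 * y5 * y4 * y2 * y1
rearranged into index order: y1 * y2 * y3 * y4 * y5


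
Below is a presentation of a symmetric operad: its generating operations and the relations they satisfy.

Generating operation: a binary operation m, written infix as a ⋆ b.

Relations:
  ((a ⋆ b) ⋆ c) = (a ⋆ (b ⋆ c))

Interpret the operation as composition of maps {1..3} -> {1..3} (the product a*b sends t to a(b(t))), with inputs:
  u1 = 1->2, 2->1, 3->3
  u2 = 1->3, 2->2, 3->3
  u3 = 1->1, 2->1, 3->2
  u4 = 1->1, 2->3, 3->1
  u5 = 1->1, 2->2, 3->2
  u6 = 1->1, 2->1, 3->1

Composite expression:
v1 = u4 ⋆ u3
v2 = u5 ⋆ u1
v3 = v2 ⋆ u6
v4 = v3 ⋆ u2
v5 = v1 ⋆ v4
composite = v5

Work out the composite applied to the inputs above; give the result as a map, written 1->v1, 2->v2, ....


1->1, 2->1, 3->1


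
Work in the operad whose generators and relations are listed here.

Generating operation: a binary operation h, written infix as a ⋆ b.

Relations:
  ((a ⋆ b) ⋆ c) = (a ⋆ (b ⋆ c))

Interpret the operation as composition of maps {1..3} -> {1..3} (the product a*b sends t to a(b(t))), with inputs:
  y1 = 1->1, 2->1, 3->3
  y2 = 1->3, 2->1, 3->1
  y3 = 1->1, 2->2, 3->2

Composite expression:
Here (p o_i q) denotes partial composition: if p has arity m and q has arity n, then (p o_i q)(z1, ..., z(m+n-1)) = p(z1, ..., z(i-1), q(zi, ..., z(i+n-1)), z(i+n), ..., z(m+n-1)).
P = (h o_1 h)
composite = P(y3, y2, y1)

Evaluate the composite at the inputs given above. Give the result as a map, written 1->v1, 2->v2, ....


1->2, 2->2, 3->1

(y3 ⋆ y2) = 1->2, 2->1, 3->1
((y3 ⋆ y2) ⋆ y1) = 1->2, 2->2, 3->1


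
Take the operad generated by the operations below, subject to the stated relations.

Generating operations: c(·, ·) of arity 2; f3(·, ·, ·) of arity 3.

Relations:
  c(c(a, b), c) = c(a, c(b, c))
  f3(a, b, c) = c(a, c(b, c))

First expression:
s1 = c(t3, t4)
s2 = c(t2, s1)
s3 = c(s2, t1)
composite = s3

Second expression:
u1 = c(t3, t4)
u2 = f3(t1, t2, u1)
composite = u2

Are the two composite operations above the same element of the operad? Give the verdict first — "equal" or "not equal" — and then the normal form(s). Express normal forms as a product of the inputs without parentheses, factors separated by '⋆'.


not equal: they reduce to t2 ⋆ t3 ⋆ t4 ⋆ t1 and t1 ⋆ t2 ⋆ t3 ⋆ t4

The first expression reduces to t2 ⋆ t3 ⋆ t4 ⋆ t1
The second expression reduces to t1 ⋆ t2 ⋆ t3 ⋆ t4
They disagree, so not equal.


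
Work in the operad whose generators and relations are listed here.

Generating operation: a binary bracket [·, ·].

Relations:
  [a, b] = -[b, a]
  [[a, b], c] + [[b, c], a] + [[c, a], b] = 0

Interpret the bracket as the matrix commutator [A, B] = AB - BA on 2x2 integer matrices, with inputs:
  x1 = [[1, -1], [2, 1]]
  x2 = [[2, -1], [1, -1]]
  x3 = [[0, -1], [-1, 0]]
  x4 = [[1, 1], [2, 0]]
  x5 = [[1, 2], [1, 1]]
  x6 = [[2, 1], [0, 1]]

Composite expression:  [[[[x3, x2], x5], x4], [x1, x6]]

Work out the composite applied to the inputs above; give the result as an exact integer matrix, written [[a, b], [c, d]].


[[84, 64], [208, -84]]

[x3, x2] = [[-2, 3], [-3, 2]]
[[x3, x2], x5] = [[9, -8], [4, -9]]
[[[x3, x2], x5], x4] = [[-20, 26], [-32, 20]]
[x1, x6] = [[-2, 1], [2, 2]]
[[[[x3, x2], x5], x4], [x1, x6]] = [[84, 64], [208, -84]]


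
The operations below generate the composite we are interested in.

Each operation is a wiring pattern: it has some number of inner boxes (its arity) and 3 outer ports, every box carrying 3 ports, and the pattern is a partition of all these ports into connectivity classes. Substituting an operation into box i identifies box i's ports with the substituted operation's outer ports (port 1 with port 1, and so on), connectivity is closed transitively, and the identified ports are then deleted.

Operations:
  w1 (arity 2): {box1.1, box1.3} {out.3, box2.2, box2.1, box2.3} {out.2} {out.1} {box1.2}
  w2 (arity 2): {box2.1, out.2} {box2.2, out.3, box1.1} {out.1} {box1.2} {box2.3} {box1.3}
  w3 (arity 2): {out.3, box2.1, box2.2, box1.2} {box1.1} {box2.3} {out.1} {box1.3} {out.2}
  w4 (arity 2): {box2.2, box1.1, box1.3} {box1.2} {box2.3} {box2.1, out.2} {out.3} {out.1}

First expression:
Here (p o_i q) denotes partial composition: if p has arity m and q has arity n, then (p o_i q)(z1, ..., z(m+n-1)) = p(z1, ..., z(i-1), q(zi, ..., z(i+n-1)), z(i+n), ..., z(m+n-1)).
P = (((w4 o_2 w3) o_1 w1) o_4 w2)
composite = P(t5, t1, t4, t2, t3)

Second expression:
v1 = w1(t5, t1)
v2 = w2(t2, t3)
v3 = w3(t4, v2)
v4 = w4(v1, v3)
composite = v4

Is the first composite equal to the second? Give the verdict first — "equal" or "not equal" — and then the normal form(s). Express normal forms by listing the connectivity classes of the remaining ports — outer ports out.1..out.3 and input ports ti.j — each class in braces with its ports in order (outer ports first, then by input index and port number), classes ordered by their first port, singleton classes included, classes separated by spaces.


equal: each reduces to {out.1} {out.2} {out.3} {t1.1, t1.2, t1.3} {t2.1, t3.2} {t2.2} {t2.3} {t3.1, t4.2} {t3.3} {t4.1} {t4.3} {t5.1, t5.3} {t5.2}


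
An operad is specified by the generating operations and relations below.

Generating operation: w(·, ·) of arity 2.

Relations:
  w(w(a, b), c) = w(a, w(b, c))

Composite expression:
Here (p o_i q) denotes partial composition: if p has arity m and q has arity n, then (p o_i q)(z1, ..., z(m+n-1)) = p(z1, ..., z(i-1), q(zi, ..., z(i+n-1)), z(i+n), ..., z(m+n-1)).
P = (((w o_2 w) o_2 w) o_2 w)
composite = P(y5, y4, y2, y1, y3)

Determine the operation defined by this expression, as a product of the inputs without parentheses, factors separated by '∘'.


y5 ∘ y4 ∘ y2 ∘ y1 ∘ y3

Under associativity of w, the answer is the y's in reading order.
w(y4, y2) reduces to y4 ∘ y2
w(w(y4, y2), y1) reduces to y4 ∘ y2 ∘ y1
w(w(w(y4, y2), y1), y3) reduces to y4 ∘ y2 ∘ y1 ∘ y3
w(y5, w(w(w(y4, y2), y1), y3)) reduces to y5 ∘ y4 ∘ y2 ∘ y1 ∘ y3


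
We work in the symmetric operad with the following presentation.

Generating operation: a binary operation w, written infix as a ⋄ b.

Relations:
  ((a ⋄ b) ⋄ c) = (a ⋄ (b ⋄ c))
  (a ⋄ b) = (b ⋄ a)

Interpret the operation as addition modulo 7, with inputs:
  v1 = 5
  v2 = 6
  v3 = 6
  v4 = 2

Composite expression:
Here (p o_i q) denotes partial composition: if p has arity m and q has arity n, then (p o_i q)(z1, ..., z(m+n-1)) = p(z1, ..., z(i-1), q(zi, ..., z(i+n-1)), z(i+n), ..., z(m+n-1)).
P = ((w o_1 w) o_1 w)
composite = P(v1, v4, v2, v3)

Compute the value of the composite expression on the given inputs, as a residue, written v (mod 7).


5 (mod 7)

(v1 ⋄ v4) = 0
((v1 ⋄ v4) ⋄ v2) = 6
(((v1 ⋄ v4) ⋄ v2) ⋄ v3) = 5


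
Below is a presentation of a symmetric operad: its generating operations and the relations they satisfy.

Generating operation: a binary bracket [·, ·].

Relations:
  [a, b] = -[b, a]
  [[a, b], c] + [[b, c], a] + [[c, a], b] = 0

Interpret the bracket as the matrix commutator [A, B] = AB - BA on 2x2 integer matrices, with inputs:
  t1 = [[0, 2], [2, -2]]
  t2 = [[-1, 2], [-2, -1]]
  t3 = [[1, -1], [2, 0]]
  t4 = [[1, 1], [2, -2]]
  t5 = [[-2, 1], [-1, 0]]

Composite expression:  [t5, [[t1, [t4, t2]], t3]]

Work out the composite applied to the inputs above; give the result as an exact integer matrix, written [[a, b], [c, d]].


[[-72, 0], [-144, 72]]

[t4, t2] = [[-6, 6], [6, 6]]
[t1, [t4, t2]] = [[0, 36], [-36, 0]]
[[t1, [t4, t2]], t3] = [[36, -36], [-36, -36]]
[t5, [[t1, [t4, t2]], t3]] = [[-72, 0], [-144, 72]]


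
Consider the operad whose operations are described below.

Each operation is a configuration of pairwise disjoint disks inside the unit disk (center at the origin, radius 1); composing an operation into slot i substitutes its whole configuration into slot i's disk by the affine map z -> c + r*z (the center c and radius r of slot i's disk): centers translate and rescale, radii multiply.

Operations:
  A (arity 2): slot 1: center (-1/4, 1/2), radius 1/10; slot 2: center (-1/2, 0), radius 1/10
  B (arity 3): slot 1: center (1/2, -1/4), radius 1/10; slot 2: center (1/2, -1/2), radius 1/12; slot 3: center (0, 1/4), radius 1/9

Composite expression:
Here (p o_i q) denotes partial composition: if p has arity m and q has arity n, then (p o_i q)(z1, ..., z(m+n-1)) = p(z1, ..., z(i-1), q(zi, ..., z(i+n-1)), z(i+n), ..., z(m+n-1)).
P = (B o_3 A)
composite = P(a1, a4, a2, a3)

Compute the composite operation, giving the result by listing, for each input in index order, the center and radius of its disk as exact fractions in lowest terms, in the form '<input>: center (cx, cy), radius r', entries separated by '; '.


a1: center (1/2, -1/4), radius 1/10; a2: center (-1/36, 11/36), radius 1/90; a3: center (-1/18, 1/4), radius 1/90; a4: center (1/2, -1/2), radius 1/12


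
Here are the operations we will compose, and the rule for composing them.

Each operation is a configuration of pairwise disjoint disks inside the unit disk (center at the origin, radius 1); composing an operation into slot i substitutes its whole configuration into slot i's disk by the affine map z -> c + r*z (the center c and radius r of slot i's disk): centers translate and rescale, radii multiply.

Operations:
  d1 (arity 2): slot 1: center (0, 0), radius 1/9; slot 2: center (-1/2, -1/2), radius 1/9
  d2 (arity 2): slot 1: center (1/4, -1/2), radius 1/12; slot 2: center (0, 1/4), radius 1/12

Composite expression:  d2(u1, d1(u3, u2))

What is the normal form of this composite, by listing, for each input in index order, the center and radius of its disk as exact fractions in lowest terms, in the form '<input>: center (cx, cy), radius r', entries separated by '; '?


u1: center (1/4, -1/2), radius 1/12; u2: center (-1/24, 5/24), radius 1/108; u3: center (0, 1/4), radius 1/108

Follow each u-input down from d2: c' goes to c + r*c', radius to r*r'.
tracing u1 down its 1-map path: center (1/4, -1/2), radius 1/12
tracing u3 down its 2-map path: center (0, 1/4), radius 1/108
tracing u2 down its 2-map path: center (-1/24, 5/24), radius 1/108


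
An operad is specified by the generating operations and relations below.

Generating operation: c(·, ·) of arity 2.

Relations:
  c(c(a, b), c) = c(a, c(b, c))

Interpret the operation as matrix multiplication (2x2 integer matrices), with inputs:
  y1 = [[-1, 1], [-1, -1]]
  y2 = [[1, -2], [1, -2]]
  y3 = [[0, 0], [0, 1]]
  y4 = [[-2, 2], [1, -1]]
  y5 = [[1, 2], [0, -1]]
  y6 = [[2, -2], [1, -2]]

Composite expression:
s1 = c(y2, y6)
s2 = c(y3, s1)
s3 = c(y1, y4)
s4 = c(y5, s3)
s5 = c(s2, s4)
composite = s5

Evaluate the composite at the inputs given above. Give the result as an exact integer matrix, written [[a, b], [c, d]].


[[0, 0], [-2, 2]]

c(y2, y6) = [[0, 2], [0, 2]]
c(y3, c(y2, y6)) = [[0, 0], [0, 2]]
c(y1, y4) = [[3, -3], [1, -1]]
c(y5, c(y1, y4)) = [[5, -5], [-1, 1]]
c(c(y3, c(y2, y6)), c(y5, c(y1, y4))) = [[0, 0], [-2, 2]]


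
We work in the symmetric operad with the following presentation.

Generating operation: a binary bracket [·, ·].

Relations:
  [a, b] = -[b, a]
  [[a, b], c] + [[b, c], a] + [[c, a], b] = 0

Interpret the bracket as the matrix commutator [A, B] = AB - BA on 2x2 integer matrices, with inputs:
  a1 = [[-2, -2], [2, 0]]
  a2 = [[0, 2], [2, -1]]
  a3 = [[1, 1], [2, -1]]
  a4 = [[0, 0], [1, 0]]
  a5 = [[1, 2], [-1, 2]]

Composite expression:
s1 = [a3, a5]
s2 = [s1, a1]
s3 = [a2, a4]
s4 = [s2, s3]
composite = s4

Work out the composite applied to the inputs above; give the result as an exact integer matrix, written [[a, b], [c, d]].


[[-30, -120], [100, 30]]

[a3, a5] = [[-5, 5], [0, 5]]
[[a3, a5], a1] = [[10, 30], [20, -10]]
[a2, a4] = [[2, 0], [-1, -2]]
[[[a3, a5], a1], [a2, a4]] = [[-30, -120], [100, 30]]


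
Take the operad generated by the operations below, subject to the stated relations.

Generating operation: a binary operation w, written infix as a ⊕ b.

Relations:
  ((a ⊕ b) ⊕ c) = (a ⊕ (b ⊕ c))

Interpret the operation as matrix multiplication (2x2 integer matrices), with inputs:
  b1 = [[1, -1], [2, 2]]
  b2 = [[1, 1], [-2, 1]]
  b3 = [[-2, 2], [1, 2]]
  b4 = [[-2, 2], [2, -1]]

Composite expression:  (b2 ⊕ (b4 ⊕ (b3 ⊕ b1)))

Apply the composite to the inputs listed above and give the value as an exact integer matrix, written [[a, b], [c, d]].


[[5, 3], [-13, 21]]


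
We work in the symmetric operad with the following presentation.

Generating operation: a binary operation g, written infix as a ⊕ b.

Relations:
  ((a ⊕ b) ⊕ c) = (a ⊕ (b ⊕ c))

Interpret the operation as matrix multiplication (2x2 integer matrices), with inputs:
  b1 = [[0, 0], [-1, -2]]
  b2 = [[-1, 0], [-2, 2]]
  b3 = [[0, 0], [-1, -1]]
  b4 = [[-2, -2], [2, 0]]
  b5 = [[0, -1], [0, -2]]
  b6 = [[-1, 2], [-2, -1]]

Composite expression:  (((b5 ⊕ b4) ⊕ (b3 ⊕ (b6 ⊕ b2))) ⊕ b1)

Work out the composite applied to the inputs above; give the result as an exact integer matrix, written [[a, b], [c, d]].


(b5 ⊕ b4) = [[-2, 0], [-4, 0]]
(b6 ⊕ b2) = [[-3, 4], [4, -2]]
(b3 ⊕ (b6 ⊕ b2)) = [[0, 0], [-1, -2]]
((b5 ⊕ b4) ⊕ (b3 ⊕ (b6 ⊕ b2))) = [[0, 0], [0, 0]]
(((b5 ⊕ b4) ⊕ (b3 ⊕ (b6 ⊕ b2))) ⊕ b1) = [[0, 0], [0, 0]]

[[0, 0], [0, 0]]


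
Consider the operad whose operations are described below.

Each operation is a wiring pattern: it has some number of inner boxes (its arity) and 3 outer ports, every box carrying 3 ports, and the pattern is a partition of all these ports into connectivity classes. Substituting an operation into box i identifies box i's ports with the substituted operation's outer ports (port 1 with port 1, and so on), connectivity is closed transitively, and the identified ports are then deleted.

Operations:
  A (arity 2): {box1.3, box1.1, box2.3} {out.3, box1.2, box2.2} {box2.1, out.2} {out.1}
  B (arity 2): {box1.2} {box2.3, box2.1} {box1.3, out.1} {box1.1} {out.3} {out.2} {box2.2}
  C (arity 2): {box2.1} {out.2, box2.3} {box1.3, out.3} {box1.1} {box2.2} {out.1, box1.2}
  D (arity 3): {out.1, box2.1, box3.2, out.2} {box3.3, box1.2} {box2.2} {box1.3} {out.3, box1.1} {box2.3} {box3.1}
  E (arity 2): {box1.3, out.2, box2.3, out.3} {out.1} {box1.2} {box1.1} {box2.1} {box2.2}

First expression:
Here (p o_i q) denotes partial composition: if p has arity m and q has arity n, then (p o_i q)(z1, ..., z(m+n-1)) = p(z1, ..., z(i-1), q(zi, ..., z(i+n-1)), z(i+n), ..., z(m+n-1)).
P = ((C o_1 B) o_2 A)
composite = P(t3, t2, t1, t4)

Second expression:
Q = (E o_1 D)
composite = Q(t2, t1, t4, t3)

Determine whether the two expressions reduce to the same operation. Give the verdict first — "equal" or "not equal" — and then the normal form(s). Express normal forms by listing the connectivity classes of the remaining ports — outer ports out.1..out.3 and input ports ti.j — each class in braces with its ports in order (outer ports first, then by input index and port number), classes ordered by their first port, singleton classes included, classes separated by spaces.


In normal form, the first expression is {out.1} {out.2, t4.3} {out.3} {t1.1} {t1.2, t2.2} {t1.3, t2.1, t2.3} {t3.1} {t3.2} {t3.3} {t4.1} {t4.2}
In normal form, the second expression is {out.1} {out.2, out.3, t2.1, t3.3} {t1.1, t4.2} {t1.2} {t1.3} {t2.2, t4.3} {t2.3} {t3.1} {t3.2} {t4.1}
Distinct normal forms: not equal.

not equal — first {out.1} {out.2, t4.3} {out.3} {t1.1} {t1.2, t2.2} {t1.3, t2.1, t2.3} {t3.1} {t3.2} {t3.3} {t4.1} {t4.2}, second {out.1} {out.2, out.3, t2.1, t3.3} {t1.1, t4.2} {t1.2} {t1.3} {t2.2, t4.3} {t2.3} {t3.1} {t3.2} {t4.1}


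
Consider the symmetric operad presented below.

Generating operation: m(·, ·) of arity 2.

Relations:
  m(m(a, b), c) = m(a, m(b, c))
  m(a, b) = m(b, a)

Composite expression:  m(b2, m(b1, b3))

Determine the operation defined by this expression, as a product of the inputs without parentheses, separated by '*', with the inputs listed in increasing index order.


Reordering under m is free, so list the b-inputs canonically.
m(b1, b3) reduces to b1 * b3
m(b2, m(b1, b3)) reduces to b2 * b1 * b3
commutativity sorts the factors: b1 * b2 * b3

b1 * b2 * b3


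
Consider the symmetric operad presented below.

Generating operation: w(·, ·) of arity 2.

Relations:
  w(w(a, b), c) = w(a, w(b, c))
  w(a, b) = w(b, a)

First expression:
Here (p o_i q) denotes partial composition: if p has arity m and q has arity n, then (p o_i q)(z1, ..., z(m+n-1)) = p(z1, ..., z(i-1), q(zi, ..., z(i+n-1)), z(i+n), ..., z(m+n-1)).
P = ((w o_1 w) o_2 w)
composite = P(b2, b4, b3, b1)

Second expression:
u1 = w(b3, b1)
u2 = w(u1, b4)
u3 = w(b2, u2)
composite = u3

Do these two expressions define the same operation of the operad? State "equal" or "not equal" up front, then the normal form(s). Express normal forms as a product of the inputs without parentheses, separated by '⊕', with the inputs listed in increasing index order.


Normal form of the first expression: b1 ⊕ b2 ⊕ b3 ⊕ b4
Normal form of the second expression: b1 ⊕ b2 ⊕ b3 ⊕ b4
Same normal form: equal.

equal — both sides give b1 ⊕ b2 ⊕ b3 ⊕ b4


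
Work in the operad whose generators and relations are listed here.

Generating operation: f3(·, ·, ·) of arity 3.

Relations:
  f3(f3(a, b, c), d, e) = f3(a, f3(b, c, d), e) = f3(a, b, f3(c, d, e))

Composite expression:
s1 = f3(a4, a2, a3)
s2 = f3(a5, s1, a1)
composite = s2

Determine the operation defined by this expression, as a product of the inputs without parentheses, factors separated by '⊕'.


Under associativity of f3, the answer is the a's in reading order.
f3(a4, a2, a3) flattens to a4 ⊕ a2 ⊕ a3
f3(a5, f3(a4, a2, a3), a1) flattens to a5 ⊕ a4 ⊕ a2 ⊕ a3 ⊕ a1

a5 ⊕ a4 ⊕ a2 ⊕ a3 ⊕ a1


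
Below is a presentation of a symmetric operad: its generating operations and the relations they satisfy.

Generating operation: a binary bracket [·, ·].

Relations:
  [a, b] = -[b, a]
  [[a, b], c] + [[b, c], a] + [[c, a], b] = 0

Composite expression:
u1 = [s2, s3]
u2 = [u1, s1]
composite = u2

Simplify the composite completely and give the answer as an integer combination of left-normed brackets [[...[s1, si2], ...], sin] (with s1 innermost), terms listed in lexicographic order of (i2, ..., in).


Expand each bracket as ab - ba; the s1-initial words give the coefficients.
Composite bracket: [[s2, s3], s1]
The bracket unfolds into 4 signed words via [a, b] = ab - ba (2^2 = 4).
Coefficients come from the s1-initial words:
  sign of s1s2s3 is -1, so it contributes -[[s1, s2], s3]
  sign of s1s3s2 is +1, so it contributes +[[s1, s3], s2]

-[[s1, s2], s3] + [[s1, s3], s2]


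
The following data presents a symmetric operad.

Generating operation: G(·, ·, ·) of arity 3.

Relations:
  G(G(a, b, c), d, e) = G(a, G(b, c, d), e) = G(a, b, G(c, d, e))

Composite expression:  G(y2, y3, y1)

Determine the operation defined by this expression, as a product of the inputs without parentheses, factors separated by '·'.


Key point: G is associative — brackets drop, the y-order remains.
G(y2, y3, y1) reduces to y2 · y3 · y1

y2 · y3 · y1


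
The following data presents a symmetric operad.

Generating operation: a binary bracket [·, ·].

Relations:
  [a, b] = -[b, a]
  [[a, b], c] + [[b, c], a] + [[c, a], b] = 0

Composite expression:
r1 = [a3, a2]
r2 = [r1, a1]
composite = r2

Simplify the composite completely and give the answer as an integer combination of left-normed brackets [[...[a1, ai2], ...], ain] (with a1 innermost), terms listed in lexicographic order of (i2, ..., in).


A multilinear Lie element is pinned by a1-initial words (a1 innermost).
Composite bracket: [[a3, a2], a1]
Under [a, b] = ab - ba we get 4 signed associative words (2^2 = 4).
Only words starting with a1 matter:
  a1a2a3 appears with sign +1, giving the term +[[a1, a2], a3]
  a1a3a2 appears with sign -1, giving the term -[[a1, a3], a2]

[[a1, a2], a3] - [[a1, a3], a2]


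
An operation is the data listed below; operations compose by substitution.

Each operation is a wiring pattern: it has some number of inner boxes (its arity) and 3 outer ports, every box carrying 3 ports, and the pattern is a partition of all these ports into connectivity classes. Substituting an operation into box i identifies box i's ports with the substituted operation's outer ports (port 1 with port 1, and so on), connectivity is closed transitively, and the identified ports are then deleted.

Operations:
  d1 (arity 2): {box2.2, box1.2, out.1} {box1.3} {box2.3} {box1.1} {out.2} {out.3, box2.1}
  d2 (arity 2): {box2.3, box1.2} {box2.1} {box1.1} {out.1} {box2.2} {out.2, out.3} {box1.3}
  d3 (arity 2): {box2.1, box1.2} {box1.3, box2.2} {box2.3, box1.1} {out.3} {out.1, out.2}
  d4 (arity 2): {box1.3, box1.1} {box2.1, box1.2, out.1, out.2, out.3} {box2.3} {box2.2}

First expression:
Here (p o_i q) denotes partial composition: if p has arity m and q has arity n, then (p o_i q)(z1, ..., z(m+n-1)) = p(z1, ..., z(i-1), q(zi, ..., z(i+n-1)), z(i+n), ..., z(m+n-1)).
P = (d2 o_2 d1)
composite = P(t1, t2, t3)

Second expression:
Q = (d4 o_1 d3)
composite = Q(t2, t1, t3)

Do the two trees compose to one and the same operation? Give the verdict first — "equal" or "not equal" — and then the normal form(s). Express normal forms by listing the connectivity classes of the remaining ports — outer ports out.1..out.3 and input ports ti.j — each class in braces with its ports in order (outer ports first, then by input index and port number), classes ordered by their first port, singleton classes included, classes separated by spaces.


not equal; the first gives {out.1} {out.2, out.3} {t1.1} {t1.2, t3.1} {t1.3} {t2.1} {t2.2, t3.2} {t2.3} {t3.3} and the second {out.1, out.2, out.3, t3.1} {t1.1, t2.2} {t1.2, t2.3} {t1.3, t2.1} {t3.2} {t3.3}

The first composite normalizes to {out.1} {out.2, out.3} {t1.1} {t1.2, t3.1} {t1.3} {t2.1} {t2.2, t3.2} {t2.3} {t3.3}
The second composite normalizes to {out.1, out.2, out.3, t3.1} {t1.1, t2.2} {t1.2, t2.3} {t1.3, t2.1} {t3.2} {t3.3}
The forms do not match — not equal.
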